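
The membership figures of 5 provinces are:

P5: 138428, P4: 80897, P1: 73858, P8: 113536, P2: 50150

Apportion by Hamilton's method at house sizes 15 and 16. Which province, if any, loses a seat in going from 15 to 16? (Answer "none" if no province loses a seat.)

At 15 seats: P5 4, P4 3, P1 2, P8 4, P2 2.
At 16 seats: P5 5, P4 3, P1 2, P8 4, P2 2.
No province's allocation decreased.

none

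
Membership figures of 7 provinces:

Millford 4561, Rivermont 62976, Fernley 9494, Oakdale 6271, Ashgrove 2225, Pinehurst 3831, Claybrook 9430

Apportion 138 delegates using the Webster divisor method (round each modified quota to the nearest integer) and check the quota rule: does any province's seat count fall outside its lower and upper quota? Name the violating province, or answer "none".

Standard quotas: Millford 6.371, Rivermont 87.973, Fernley 13.262, Oakdale 8.760, Ashgrove 3.108, Pinehurst 5.352, Claybrook 13.173.
Webster allocation: Millford 6, Rivermont 89, Fernley 13, Oakdale 9, Ashgrove 3, Pinehurst 5, Claybrook 13.
Rivermont has quota 87.973 (lower 87, upper 88) but receives 89 — outside the quota interval.

Rivermont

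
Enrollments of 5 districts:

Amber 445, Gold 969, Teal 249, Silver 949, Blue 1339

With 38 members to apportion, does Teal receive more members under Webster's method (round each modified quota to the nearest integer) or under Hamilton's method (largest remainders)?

Webster: Amber 4, Gold 10, Teal 2, Silver 9, Blue 13.
Hamilton: Amber 4, Gold 9, Teal 3, Silver 9, Blue 13.
Teal gets 2 under Webster and 3 under Hamilton.

Hamilton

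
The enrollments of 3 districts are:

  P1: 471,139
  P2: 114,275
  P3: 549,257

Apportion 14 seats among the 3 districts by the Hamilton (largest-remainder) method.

The standard divisor is 1134671/14 ≈ 81047.929.
Standard quotas: P1 5.8131, P2 1.4100, P3 6.7769.
Lower quotas: P1 5, P2 1, P3 6 (sum 12, leaving 2 seats).
Remainders in descending order: P1 0.8131, P3 0.7769, P2 0.4100.
Largest remainders: P1, P3 receive the extra seats.

P1 6, P2 1, P3 7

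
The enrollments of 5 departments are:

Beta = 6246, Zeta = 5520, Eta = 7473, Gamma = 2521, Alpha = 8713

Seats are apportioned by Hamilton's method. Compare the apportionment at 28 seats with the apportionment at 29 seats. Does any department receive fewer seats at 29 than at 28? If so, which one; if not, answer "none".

At 28 seats: Beta 6, Zeta 5, Eta 7, Gamma 2, Alpha 8.
At 29 seats: Beta 6, Zeta 5, Eta 7, Gamma 3, Alpha 8.
No department's allocation decreased.

none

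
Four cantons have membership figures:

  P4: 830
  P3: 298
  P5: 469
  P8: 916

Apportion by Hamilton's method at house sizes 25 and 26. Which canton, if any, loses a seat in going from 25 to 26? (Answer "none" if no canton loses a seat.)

none

At 25 seats: P4 8, P3 3, P5 5, P8 9.
At 26 seats: P4 9, P3 3, P5 5, P8 9.
No canton's allocation decreased.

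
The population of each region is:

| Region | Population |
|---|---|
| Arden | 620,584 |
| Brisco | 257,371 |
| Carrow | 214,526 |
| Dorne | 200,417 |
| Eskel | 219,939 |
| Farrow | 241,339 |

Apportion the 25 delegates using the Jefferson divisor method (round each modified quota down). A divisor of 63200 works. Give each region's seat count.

Arden 9, Brisco 4, Carrow 3, Dorne 3, Eskel 3, Farrow 3

With modified divisor 63200: modified quotas Arden 9.819, Brisco 4.072, Carrow 3.394, Dorne 3.171, Eskel 3.480, Farrow 3.819.
Rounding down: Arden 9, Brisco 4, Carrow 3, Dorne 3, Eskel 3, Farrow 3 (total 25).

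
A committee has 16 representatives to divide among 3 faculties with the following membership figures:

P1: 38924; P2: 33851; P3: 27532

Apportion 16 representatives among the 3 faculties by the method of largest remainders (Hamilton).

P1 6; P2 6; P3 4

Standard divisor: 100307 ÷ 16 ≈ 6269.188.
Standard quotas: P1 6.2088, P2 5.3996, P3 4.3916.
Lower quotas: P1 6, P2 5, P3 4 (sum 15, leaving 1 seat).
Remainders in descending order: P2 0.3996, P3 0.3916, P1 0.2088.
The surplus seat goes to P2.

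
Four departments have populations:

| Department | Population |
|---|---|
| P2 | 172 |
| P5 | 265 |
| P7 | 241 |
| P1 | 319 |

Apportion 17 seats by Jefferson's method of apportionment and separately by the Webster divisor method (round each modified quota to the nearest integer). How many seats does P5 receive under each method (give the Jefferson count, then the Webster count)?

4 and 5

Jefferson: P2 3, P5 4, P7 4, P1 6.
Webster: P2 3, P5 5, P7 4, P1 5.
P5 gets 4 under Jefferson and 5 under Webster.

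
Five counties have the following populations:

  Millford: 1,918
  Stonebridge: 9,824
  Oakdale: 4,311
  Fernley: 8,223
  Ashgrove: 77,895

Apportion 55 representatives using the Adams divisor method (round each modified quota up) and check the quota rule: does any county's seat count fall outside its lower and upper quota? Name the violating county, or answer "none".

Ashgrove

Standard quotas: Millford 1.032, Stonebridge 5.288, Oakdale 2.321, Fernley 4.427, Ashgrove 41.932.
Adams allocation: Millford 1, Stonebridge 6, Oakdale 3, Fernley 5, Ashgrove 40.
Ashgrove has quota 41.932 (lower 41, upper 42) but receives 40 — outside the quota interval.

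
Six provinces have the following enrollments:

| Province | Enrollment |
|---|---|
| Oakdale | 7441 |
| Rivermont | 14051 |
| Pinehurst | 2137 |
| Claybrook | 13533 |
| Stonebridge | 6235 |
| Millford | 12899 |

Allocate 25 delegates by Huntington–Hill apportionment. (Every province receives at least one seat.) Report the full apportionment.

With divisor 2262: modified quotas Oakdale 3.290, Rivermont 6.212, Pinehurst 0.945, Claybrook 5.983, Stonebridge 2.756, Millford 5.702.
Geometric-mean thresholds: Oakdale √(3·4)=3.464, Rivermont √(6·7)=6.481, Pinehurst (min 1), Claybrook √(5·6)=5.477, Stonebridge √(2·3)=2.449, Millford √(5·6)=5.477.
Each quota rounded against its threshold gives Oakdale 3, Rivermont 6, Pinehurst 1, Claybrook 6, Stonebridge 3, Millford 6 (total 25).

Oakdale: 3, Rivermont: 6, Pinehurst: 1, Claybrook: 6, Stonebridge: 3, Millford: 6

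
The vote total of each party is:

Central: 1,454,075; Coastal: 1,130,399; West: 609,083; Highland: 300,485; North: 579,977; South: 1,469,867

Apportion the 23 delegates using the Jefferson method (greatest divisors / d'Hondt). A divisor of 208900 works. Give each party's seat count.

Central: 6, Coastal: 5, West: 2, Highland: 1, North: 2, South: 7

With modified divisor 208900: modified quotas Central 6.961, Coastal 5.411, West 2.916, Highland 1.438, North 2.776, South 7.036.
Rounding down: Central 6, Coastal 5, West 2, Highland 1, North 2, South 7 (total 23).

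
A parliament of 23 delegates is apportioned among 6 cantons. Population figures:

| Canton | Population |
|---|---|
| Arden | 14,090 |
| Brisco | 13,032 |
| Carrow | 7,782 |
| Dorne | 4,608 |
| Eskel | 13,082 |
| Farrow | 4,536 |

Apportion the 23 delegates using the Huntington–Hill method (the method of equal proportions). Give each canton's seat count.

Arden 6, Brisco 5, Carrow 3, Dorne 2, Eskel 5, Farrow 2

With divisor 2480: modified quotas Arden 5.681, Brisco 5.255, Carrow 3.138, Dorne 1.858, Eskel 5.275, Farrow 1.829.
Geometric-mean thresholds: Arden √(5·6)=5.477, Brisco √(5·6)=5.477, Carrow √(3·4)=3.464, Dorne √(1·2)=1.414, Eskel √(5·6)=5.477, Farrow √(1·2)=1.414.
Each quota rounded against its threshold gives Arden 6, Brisco 5, Carrow 3, Dorne 2, Eskel 5, Farrow 2 (total 23).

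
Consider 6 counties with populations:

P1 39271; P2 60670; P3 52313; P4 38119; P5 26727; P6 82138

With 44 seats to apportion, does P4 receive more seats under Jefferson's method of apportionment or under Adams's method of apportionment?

Jefferson: P1 6, P2 9, P3 8, P4 5, P5 4, P6 12.
Adams: P1 6, P2 9, P3 8, P4 6, P5 4, P6 11.
P4 gets 5 under Jefferson and 6 under Adams.

Adams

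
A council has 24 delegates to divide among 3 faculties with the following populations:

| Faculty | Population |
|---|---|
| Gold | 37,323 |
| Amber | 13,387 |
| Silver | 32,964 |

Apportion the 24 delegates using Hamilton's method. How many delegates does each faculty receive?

Standard divisor: 83674 ÷ 24 ≈ 3486.417.
Standard quotas: Gold 10.7053, Amber 3.8398, Silver 9.4550.
Lower quotas: Gold 10, Amber 3, Silver 9 (sum 22, leaving 2 seats).
Remainders in descending order: Amber 0.8398, Gold 0.7053, Silver 0.4550.
Largest remainders: Amber, Gold receive the extra seats.

Gold=11, Amber=4, Silver=9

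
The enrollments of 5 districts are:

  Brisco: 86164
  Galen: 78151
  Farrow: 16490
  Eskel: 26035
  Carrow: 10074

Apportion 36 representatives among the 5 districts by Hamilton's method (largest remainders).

Standard divisor: 216914 ÷ 36 ≈ 6025.389.
Standard quotas: Brisco 14.3002, Galen 12.9703, Farrow 2.7368, Eskel 4.3209, Carrow 1.6719.
Lower quotas: Brisco 14, Galen 12, Farrow 2, Eskel 4, Carrow 1 (sum 33, leaving 3 seats).
Remainders in descending order: Galen 0.9703, Farrow 0.7368, Carrow 0.6719, Eskel 0.3209, Brisco 0.3002.
Largest remainders: Galen, Farrow, Carrow receive the extra seats.

Brisco: 14, Galen: 13, Farrow: 3, Eskel: 4, Carrow: 2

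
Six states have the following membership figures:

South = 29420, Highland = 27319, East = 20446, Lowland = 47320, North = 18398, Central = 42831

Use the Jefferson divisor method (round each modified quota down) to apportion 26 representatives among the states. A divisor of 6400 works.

With modified divisor 6400: modified quotas South 4.597, Highland 4.269, East 3.195, Lowland 7.394, North 2.875, Central 6.692.
Rounding down: South 4, Highland 4, East 3, Lowland 7, North 2, Central 6 (total 26).

South 4, Highland 4, East 3, Lowland 7, North 2, Central 6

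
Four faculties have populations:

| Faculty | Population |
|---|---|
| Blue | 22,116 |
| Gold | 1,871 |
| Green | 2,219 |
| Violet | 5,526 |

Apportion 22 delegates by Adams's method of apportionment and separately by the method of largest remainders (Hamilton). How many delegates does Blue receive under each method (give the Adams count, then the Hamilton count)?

Adams: Blue 14, Gold 2, Green 2, Violet 4.
Hamilton: Blue 15, Gold 1, Green 2, Violet 4.
Blue gets 14 under Adams and 15 under Hamilton.

14 and 15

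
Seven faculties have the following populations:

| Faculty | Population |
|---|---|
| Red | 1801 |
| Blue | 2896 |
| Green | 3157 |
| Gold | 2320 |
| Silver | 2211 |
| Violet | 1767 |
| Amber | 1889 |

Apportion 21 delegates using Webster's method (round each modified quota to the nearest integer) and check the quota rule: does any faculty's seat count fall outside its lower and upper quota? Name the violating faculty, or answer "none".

none

Standard quotas: Red 2.358, Blue 3.791, Green 4.133, Gold 3.037, Silver 2.895, Violet 2.313, Amber 2.473.
Webster allocation: Red 2, Blue 4, Green 4, Gold 3, Silver 3, Violet 2, Amber 3.
Every allocation lies between the lower and upper quota.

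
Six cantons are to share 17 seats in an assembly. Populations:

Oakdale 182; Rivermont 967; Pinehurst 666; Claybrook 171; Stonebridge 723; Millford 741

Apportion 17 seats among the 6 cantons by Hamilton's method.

Oakdale 1; Rivermont 5; Pinehurst 3; Claybrook 1; Stonebridge 3; Millford 4

Standard divisor: 3450 ÷ 17 ≈ 202.941.
Standard quotas: Oakdale 0.897, Rivermont 4.765, Pinehurst 3.282, Claybrook 0.843, Stonebridge 3.563, Millford 3.651.
Lower quotas: Oakdale 0, Rivermont 4, Pinehurst 3, Claybrook 0, Stonebridge 3, Millford 3 (sum 13, leaving 4 seats).
Remainders in descending order: Oakdale 0.897, Claybrook 0.843, Rivermont 0.765, Millford 0.651, Stonebridge 0.563, Pinehurst 0.282.
The surplus seats go to Oakdale, Claybrook, Rivermont, Millford.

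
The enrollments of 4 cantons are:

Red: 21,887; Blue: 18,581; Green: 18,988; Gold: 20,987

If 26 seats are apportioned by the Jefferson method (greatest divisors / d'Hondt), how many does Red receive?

7

Standard divisor 80443/26 ≈ 3093.962; standard quotas: Red 7.074, Blue 6.006, Green 6.137, Gold 6.783.
Rounding down gives 7, 6, 6, 6 = 25 seats, so the divisor must be adjusted.
With modified divisor 2900: modified quotas Red 7.547, Blue 6.407, Green 6.548, Gold 7.237.
Rounding down: Red 7, Blue 6, Green 6, Gold 7 (total 26).
Red receives 7.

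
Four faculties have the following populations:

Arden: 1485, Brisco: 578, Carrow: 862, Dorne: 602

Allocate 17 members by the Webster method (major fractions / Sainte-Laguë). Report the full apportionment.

Standard divisor 3527/17 ≈ 207.471; standard quotas: Arden 7.158, Brisco 2.786, Carrow 4.155, Dorne 2.902.
Rounding to the nearest integer gives Arden 7, Brisco 3, Carrow 4, Dorne 3 — total 17, matching the house size, so no adjustment is needed.

Arden 7; Brisco 3; Carrow 4; Dorne 3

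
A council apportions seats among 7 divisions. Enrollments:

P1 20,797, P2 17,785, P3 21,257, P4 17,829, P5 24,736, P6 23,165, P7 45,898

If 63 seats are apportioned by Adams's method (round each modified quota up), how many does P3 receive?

Standard divisor 171467/63 ≈ 2721.698; standard quotas: P1 7.641, P2 6.535, P3 7.810, P4 6.551, P5 9.088, P6 8.511, P7 16.864.
Rounding up gives 8, 7, 8, 7, 10, 9, 17 = 66 seats, so the divisor must be adjusted.
With modified divisor 2930: modified quotas P1 7.098, P2 6.070, P3 7.255, P4 6.085, P5 8.442, P6 7.906, P7 15.665.
Rounding up: P1 8, P2 7, P3 8, P4 7, P5 9, P6 8, P7 16 (total 63).
P3 receives 8.

8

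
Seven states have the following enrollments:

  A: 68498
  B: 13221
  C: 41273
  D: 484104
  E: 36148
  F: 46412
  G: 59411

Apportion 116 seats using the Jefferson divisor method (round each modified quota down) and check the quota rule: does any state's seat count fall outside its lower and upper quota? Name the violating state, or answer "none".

Standard quotas: A 10.608, B 2.047, C 6.392, D 74.968, E 5.598, F 7.187, G 9.200.
Jefferson allocation: A 10, B 2, C 6, D 77, E 5, F 7, G 9.
D has quota 74.968 (lower 74, upper 75) but receives 77 — outside the quota interval.

D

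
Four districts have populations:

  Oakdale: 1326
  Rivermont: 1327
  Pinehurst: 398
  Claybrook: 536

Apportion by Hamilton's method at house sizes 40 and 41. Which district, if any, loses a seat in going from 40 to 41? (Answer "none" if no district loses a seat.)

none

At 40 seats: Oakdale 15, Rivermont 15, Pinehurst 4, Claybrook 6.
At 41 seats: Oakdale 15, Rivermont 15, Pinehurst 5, Claybrook 6.
No district's allocation decreased.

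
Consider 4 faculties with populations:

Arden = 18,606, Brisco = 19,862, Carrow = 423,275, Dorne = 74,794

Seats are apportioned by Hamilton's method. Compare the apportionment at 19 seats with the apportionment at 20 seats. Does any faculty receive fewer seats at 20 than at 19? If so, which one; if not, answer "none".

Arden

At 19 seats: Arden 1, Brisco 1, Carrow 15, Dorne 2.
At 20 seats: Arden 0, Brisco 1, Carrow 16, Dorne 3.
Arden drops from 1 to 0.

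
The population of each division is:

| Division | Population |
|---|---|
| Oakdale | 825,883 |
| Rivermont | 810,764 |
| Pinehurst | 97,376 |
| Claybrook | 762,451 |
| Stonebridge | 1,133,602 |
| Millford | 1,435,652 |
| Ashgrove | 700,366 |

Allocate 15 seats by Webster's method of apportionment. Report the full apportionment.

Standard divisor 5766094/15 ≈ 384406.267; standard quotas: Oakdale 2.148, Rivermont 2.109, Pinehurst 0.253, Claybrook 1.983, Stonebridge 2.949, Millford 3.735, Ashgrove 1.822.
Rounding to the nearest integer gives Oakdale 2, Rivermont 2, Pinehurst 0, Claybrook 2, Stonebridge 3, Millford 4, Ashgrove 2 — total 15, matching the house size, so no adjustment is needed.

Oakdale=2, Rivermont=2, Pinehurst=0, Claybrook=2, Stonebridge=3, Millford=4, Ashgrove=2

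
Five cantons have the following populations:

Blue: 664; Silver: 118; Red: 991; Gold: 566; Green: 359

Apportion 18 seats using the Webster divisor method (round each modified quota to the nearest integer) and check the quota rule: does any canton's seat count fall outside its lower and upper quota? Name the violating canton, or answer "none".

none

Standard quotas: Blue 4.430, Silver 0.787, Red 6.612, Gold 3.776, Green 2.395.
Webster allocation: Blue 4, Silver 1, Red 7, Gold 4, Green 2.
Every allocation lies between the lower and upper quota.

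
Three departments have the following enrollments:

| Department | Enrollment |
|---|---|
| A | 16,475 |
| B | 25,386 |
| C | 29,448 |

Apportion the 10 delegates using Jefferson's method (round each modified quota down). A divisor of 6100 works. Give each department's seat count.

With modified divisor 6100: modified quotas A 2.701, B 4.162, C 4.828.
Rounding down: A 2, B 4, C 4 (total 10).

A 2, B 4, C 4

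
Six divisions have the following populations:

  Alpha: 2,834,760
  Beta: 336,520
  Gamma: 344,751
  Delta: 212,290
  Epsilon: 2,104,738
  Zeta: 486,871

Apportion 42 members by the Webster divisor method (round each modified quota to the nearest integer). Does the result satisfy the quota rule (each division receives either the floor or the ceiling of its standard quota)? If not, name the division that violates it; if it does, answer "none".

Alpha

Standard quotas: Alpha 18.839, Beta 2.236, Gamma 2.291, Delta 1.411, Epsilon 13.987, Zeta 3.236.
Webster allocation: Alpha 20, Beta 2, Gamma 2, Delta 1, Epsilon 14, Zeta 3.
Alpha has quota 18.839 (lower 18, upper 19) but receives 20 — outside the quota interval.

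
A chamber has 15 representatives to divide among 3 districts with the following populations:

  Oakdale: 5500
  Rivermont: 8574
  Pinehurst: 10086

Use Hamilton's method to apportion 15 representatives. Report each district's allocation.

Oakdale=4, Rivermont=5, Pinehurst=6

Total 24160; standard divisor 24160/15 ≈ 1610.667.
Standard quotas: Oakdale 3.4147, Rivermont 5.3233, Pinehurst 6.2620.
Lower quotas: Oakdale 3, Rivermont 5, Pinehurst 6 (sum 14, leaving 1 seat).
Remainders in descending order: Oakdale 0.4147, Rivermont 0.3233, Pinehurst 0.2620.
Largest remainder: Oakdale receives the extra seat.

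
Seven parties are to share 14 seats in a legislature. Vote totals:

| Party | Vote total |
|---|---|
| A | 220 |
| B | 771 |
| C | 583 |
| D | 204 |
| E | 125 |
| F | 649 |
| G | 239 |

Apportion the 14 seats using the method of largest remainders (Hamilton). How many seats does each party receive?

Total 2791; standard divisor 2791/14 ≈ 199.357.
Standard quotas: A 1.104, B 3.867, C 2.924, D 1.023, E 0.627, F 3.255, G 1.199.
Lower quotas: A 1, B 3, C 2, D 1, E 0, F 3, G 1 (sum 11, leaving 3 seats).
Remainders in descending order: C 0.924, B 0.867, E 0.627, F 0.255, G 0.199, A 0.104, D 0.023.
The surplus seats go to C, B, E.

A=1; B=4; C=3; D=1; E=1; F=3; G=1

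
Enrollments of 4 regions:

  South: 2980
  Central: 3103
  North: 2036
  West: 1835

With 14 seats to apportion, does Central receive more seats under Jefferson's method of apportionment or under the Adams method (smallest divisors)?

Jefferson: South 4, Central 5, North 3, West 2.
Adams: South 4, Central 4, North 3, West 3.
Central gets 5 under Jefferson and 4 under Adams.

Jefferson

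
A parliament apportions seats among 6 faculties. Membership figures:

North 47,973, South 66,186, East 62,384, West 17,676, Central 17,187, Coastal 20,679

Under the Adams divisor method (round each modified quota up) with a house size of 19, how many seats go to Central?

Standard divisor 232085/19 ≈ 12215; standard quotas: North 3.927, South 5.418, East 5.107, West 1.447, Central 1.407, Coastal 1.693.
Rounding up gives 4, 6, 6, 2, 2, 2 = 22 seats, so the divisor must be adjusted.
With modified divisor 15800: modified quotas North 3.036, South 4.189, East 3.948, West 1.119, Central 1.088, Coastal 1.309.
Rounding up: North 4, South 5, East 4, West 2, Central 2, Coastal 2 (total 19).
Central receives 2.

2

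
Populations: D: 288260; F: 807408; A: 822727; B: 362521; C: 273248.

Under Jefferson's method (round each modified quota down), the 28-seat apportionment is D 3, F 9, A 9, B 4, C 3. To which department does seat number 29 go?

Priority for the next seat is population ÷ (current seats + 1).
Priorities: D 72065.000, F 80740.800, A 82272.700, B 72504.200, C 68312.000.
Highest priority: A.

A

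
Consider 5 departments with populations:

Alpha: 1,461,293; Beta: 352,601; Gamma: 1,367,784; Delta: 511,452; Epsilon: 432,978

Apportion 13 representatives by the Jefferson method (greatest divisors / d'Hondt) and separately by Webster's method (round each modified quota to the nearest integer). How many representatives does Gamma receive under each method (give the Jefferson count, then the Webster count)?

5 and 4

Jefferson: Alpha 5, Beta 1, Gamma 5, Delta 1, Epsilon 1.
Webster: Alpha 5, Beta 1, Gamma 4, Delta 2, Epsilon 1.
Gamma gets 5 under Jefferson and 4 under Webster.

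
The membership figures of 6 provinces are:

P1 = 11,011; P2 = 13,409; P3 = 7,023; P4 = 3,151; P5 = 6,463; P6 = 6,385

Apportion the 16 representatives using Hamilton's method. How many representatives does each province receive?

P1=4, P2=5, P3=2, P4=1, P5=2, P6=2

Total 47442; standard divisor 47442/16 ≈ 2965.125.
Standard quotas: P1 3.7135, P2 4.5222, P3 2.3685, P4 1.0627, P5 2.1797, P6 2.1534.
Lower quotas: P1 3, P2 4, P3 2, P4 1, P5 2, P6 2 (sum 14, leaving 2 seats).
Remainders in descending order: P1 0.7135, P2 0.5222, P3 0.3685, P5 0.1797, P6 0.1534, P4 0.0627.
The surplus seats go to P1, P2.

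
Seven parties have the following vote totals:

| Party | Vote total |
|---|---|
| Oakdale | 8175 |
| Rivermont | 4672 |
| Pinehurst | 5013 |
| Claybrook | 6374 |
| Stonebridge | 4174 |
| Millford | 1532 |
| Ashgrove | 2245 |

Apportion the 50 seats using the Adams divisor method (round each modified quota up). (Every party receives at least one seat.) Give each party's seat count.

Standard divisor 32185/50 ≈ 643.7; standard quotas: Oakdale 12.700, Rivermont 7.258, Pinehurst 7.788, Claybrook 9.902, Stonebridge 6.484, Millford 2.380, Ashgrove 3.488.
Rounding up gives 13, 8, 8, 10, 7, 3, 4 = 53 seats, so the divisor must be adjusted.
With modified divisor 700: modified quotas Oakdale 11.679, Rivermont 6.674, Pinehurst 7.161, Claybrook 9.106, Stonebridge 5.963, Millford 2.189, Ashgrove 3.207.
Rounding up: Oakdale 12, Rivermont 7, Pinehurst 8, Claybrook 10, Stonebridge 6, Millford 3, Ashgrove 4 (total 50).

Oakdale=12, Rivermont=7, Pinehurst=8, Claybrook=10, Stonebridge=6, Millford=3, Ashgrove=4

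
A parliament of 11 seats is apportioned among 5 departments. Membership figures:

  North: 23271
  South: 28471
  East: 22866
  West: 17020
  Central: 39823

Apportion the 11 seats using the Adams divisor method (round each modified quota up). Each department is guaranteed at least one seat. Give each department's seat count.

North: 2, South: 2, East: 2, West: 2, Central: 3

Standard divisor 131451/11 ≈ 11950.091; standard quotas: North 1.947, South 2.382, East 1.913, West 1.424, Central 3.332.
Rounding up gives 2, 3, 2, 2, 4 = 13 seats, so the divisor must be adjusted.
With modified divisor 15600: modified quotas North 1.492, South 1.825, East 1.466, West 1.091, Central 2.553.
Rounding up: North 2, South 2, East 2, West 2, Central 3 (total 11).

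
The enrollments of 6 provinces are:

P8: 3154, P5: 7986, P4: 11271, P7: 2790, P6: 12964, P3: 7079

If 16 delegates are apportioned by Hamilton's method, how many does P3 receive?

2

The standard divisor is 45244/16 ≈ 2827.75.
Standard quotas: P8 1.1154, P5 2.8242, P4 3.9859, P7 0.9867, P6 4.5846, P3 2.5034.
Lower quotas: P8 1, P5 2, P4 3, P7 0, P6 4, P3 2 (sum 12, leaving 4 seats).
Remainders in descending order: P7 0.9867, P4 0.9859, P5 0.8242, P6 0.5846, P3 0.5034, P8 0.1154.
Largest remainders: P7, P4, P5, P6 receive the extra seats.
P3 receives 2.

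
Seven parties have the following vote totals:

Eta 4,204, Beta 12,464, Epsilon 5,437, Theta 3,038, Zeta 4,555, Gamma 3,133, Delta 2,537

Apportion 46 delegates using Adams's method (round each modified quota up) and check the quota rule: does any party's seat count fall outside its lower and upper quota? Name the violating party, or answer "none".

Beta

Standard quotas: Eta 5.468, Beta 16.211, Epsilon 7.071, Theta 3.951, Zeta 5.924, Gamma 4.075, Delta 3.300.
Adams allocation: Eta 6, Beta 15, Epsilon 7, Theta 4, Zeta 6, Gamma 4, Delta 4.
Beta has quota 16.211 (lower 16, upper 17) but receives 15 — outside the quota interval.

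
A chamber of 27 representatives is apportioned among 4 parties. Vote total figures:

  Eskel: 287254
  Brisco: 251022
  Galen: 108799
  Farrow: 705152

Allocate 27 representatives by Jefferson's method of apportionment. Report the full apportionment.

Eskel=6; Brisco=5; Galen=2; Farrow=14

Standard divisor 1352227/27 ≈ 50082.481; standard quotas: Eskel 5.736, Brisco 5.012, Galen 2.172, Farrow 14.080.
Rounding down gives 5, 5, 2, 14 = 26 seats, so the divisor must be adjusted.
With modified divisor 47400: modified quotas Eskel 6.060, Brisco 5.296, Galen 2.295, Farrow 14.877.
Rounding down: Eskel 6, Brisco 5, Galen 2, Farrow 14 (total 27).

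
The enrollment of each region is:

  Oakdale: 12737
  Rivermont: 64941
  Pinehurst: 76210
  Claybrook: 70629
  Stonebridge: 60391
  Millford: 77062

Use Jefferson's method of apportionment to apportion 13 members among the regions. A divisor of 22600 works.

Oakdale 0, Rivermont 2, Pinehurst 3, Claybrook 3, Stonebridge 2, Millford 3

With modified divisor 22600: modified quotas Oakdale 0.564, Rivermont 2.873, Pinehurst 3.372, Claybrook 3.125, Stonebridge 2.672, Millford 3.410.
Rounding down: Oakdale 0, Rivermont 2, Pinehurst 3, Claybrook 3, Stonebridge 2, Millford 3 (total 13).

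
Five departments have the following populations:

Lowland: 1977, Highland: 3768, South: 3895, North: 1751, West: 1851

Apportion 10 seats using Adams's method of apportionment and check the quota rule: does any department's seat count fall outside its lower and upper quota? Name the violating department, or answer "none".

none

Standard quotas: Lowland 1.493, Highland 2.845, South 2.941, North 1.322, West 1.398.
Adams allocation: Lowland 2, Highland 3, South 3, North 1, West 1.
Every allocation lies between the lower and upper quota.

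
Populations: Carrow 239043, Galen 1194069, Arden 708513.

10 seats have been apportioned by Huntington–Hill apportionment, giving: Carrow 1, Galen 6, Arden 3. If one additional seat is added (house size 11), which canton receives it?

Arden

Priority for the next seat is population ÷ (√(s·(s+1))).
Priorities: Carrow 169028.926, Galen 184248.847, Arden 204530.086.
Highest priority: Arden.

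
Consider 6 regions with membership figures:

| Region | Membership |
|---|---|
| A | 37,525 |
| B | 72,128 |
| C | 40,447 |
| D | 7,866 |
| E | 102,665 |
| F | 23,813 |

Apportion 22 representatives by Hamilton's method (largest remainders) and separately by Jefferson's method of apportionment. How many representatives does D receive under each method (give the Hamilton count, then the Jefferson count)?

1 and 0

Hamilton: A 3, B 5, C 3, D 1, E 8, F 2.
Jefferson: A 3, B 6, C 3, D 0, E 8, F 2.
D gets 1 under Hamilton and 0 under Jefferson.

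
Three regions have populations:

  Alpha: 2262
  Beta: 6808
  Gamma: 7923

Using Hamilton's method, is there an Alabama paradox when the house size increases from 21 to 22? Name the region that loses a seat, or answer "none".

At 21 seats: Alpha 3, Beta 8, Gamma 10.
At 22 seats: Alpha 3, Beta 9, Gamma 10.
No region's allocation decreased.

none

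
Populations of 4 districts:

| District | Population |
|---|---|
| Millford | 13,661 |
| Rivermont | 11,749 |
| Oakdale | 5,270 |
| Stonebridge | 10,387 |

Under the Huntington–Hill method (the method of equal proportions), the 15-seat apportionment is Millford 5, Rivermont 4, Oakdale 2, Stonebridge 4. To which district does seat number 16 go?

Priority for the next seat is population ÷ (√(s·(s+1))).
Priorities: Millford 2494.146, Rivermont 2627.156, Oakdale 2151.468, Stonebridge 2322.604.
Highest priority: Rivermont.

Rivermont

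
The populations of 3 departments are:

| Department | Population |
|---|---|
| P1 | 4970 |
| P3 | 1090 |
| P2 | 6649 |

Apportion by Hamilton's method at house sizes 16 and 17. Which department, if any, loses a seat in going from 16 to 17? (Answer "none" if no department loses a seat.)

P3

At 16 seats: P1 6, P3 2, P2 8.
At 17 seats: P1 7, P3 1, P2 9.
P3 drops from 2 to 1.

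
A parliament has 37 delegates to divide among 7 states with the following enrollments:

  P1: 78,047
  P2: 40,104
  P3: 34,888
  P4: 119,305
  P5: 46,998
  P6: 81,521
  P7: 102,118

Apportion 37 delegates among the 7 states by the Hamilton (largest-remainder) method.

P1: 6; P2: 3; P3: 3; P4: 9; P5: 3; P6: 6; P7: 7

Total 502981; standard divisor 502981/37 ≈ 13594.081.
Standard quotas: P1 5.7412, P2 2.9501, P3 2.5664, P4 8.7762, P5 3.4572, P6 5.9968, P7 7.5119.
Lower quotas: P1 5, P2 2, P3 2, P4 8, P5 3, P6 5, P7 7 (sum 32, leaving 5 seats).
Remainders in descending order: P6 0.9968, P2 0.9501, P4 0.7762, P1 0.7412, P3 0.5664, P7 0.5119, P5 0.4572.
Largest remainders: P6, P2, P4, P1, P3 receive the extra seats.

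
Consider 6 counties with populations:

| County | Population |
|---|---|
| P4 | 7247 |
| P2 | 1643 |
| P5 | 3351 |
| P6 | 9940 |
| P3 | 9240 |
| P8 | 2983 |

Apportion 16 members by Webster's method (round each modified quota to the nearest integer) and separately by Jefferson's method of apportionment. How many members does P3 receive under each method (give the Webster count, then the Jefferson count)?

Webster: P4 3, P2 1, P5 2, P6 5, P3 4, P8 1.
Jefferson: P4 4, P2 0, P5 1, P6 5, P3 5, P8 1.
P3 gets 4 under Webster and 5 under Jefferson.

4 and 5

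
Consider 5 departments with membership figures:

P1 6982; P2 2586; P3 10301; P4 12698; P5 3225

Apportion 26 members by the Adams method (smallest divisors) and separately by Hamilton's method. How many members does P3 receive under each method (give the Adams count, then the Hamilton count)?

7 and 8

Adams: P1 5, P2 2, P3 7, P4 9, P5 3.
Hamilton: P1 5, P2 2, P3 8, P4 9, P5 2.
P3 gets 7 under Adams and 8 under Hamilton.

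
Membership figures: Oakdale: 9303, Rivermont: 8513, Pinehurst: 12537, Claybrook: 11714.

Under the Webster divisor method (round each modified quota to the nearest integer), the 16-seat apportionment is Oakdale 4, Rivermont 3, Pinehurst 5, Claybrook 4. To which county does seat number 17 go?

Priority for the next seat is population ÷ (current seats + 0.5).
Priorities: Oakdale 2067.333, Rivermont 2432.286, Pinehurst 2279.455, Claybrook 2603.111.
Highest priority: Claybrook.

Claybrook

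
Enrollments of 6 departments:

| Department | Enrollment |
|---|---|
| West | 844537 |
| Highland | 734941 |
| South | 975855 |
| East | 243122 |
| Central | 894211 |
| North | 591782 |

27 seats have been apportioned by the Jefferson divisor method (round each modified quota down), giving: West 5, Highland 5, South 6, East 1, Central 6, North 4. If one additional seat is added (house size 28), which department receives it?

Priority for the next seat is population ÷ (current seats + 1).
Priorities: West 140756.167, Highland 122490.167, South 139407.857, East 121561.000, Central 127744.429, North 118356.400.
Highest priority: West.

West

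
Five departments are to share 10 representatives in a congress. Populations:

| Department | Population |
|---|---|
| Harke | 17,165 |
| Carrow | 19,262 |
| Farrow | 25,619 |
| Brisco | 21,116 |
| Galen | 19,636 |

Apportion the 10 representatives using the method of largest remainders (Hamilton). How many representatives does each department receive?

Harke=2; Carrow=2; Farrow=2; Brisco=2; Galen=2

Total 102798; standard divisor 102798/10 ≈ 10279.8.
Standard quotas: Harke 1.6698, Carrow 1.8738, Farrow 2.4922, Brisco 2.0541, Galen 1.9102.
Lower quotas: Harke 1, Carrow 1, Farrow 2, Brisco 2, Galen 1 (sum 7, leaving 3 seats).
Remainders in descending order: Galen 0.9102, Carrow 0.8738, Harke 0.6698, Farrow 0.4922, Brisco 0.0541.
The surplus seats go to Galen, Carrow, Harke.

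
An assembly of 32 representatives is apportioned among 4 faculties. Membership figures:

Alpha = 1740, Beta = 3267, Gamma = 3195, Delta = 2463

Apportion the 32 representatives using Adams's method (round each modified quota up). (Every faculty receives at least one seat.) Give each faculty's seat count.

Standard divisor 10665/32 ≈ 333.281; standard quotas: Alpha 5.221, Beta 9.803, Gamma 9.586, Delta 7.390.
Rounding up gives 6, 10, 10, 8 = 34 seats, so the divisor must be adjusted.
With modified divisor 353: modified quotas Alpha 4.929, Beta 9.255, Gamma 9.051, Delta 6.977.
Rounding up: Alpha 5, Beta 10, Gamma 10, Delta 7 (total 32).

Alpha=5; Beta=10; Gamma=10; Delta=7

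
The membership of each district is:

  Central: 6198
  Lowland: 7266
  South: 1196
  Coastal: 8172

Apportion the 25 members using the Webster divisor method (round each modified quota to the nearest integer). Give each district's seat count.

Central: 7; Lowland: 8; South: 1; Coastal: 9

Standard divisor 22832/25 ≈ 913.28; standard quotas: Central 6.787, Lowland 7.956, South 1.310, Coastal 8.948.
Rounding to the nearest integer gives Central 7, Lowland 8, South 1, Coastal 9 — total 25, matching the house size, so no adjustment is needed.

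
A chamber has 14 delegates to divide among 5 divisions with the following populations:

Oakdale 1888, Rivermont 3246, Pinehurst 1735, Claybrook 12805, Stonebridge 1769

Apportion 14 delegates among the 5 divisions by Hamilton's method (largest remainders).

Standard divisor: 21443 ÷ 14 ≈ 1531.643.
Standard quotas: Oakdale 1.2327, Rivermont 2.1193, Pinehurst 1.1328, Claybrook 8.3603, Stonebridge 1.1550.
Lower quotas: Oakdale 1, Rivermont 2, Pinehurst 1, Claybrook 8, Stonebridge 1 (sum 13, leaving 1 seat).
Remainders in descending order: Claybrook 0.3603, Oakdale 0.2327, Stonebridge 0.1550, Pinehurst 0.1328, Rivermont 0.1193.
The surplus seat goes to Claybrook.

Oakdale 1, Rivermont 2, Pinehurst 1, Claybrook 9, Stonebridge 1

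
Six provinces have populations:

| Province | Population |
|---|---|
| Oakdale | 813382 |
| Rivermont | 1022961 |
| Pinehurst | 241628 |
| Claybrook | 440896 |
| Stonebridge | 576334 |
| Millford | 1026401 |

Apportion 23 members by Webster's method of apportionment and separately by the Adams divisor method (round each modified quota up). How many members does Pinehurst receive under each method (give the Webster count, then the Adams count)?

1 and 2

Webster: Oakdale 5, Rivermont 6, Pinehurst 1, Claybrook 2, Stonebridge 3, Millford 6.
Adams: Oakdale 4, Rivermont 5, Pinehurst 2, Claybrook 3, Stonebridge 3, Millford 6.
Pinehurst gets 1 under Webster and 2 under Adams.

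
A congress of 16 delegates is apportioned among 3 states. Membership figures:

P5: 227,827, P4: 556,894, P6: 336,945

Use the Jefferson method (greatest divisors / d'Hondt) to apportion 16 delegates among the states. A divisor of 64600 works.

With modified divisor 64600: modified quotas P5 3.527, P4 8.621, P6 5.216.
Rounding down: P5 3, P4 8, P6 5 (total 16).

P5: 3, P4: 8, P6: 5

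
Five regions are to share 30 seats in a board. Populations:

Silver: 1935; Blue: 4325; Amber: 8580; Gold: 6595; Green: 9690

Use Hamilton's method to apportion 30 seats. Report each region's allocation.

Total 31125; standard divisor 31125/30 ≈ 1037.5.
Standard quotas: Silver 1.8651, Blue 4.1687, Amber 8.2699, Gold 6.3566, Green 9.3398.
Lower quotas: Silver 1, Blue 4, Amber 8, Gold 6, Green 9 (sum 28, leaving 2 seats).
Remainders in descending order: Silver 0.8651, Gold 0.3566, Green 0.3398, Amber 0.2699, Blue 0.1687.
Largest remainders: Silver, Gold receive the extra seats.

Silver 2, Blue 4, Amber 8, Gold 7, Green 9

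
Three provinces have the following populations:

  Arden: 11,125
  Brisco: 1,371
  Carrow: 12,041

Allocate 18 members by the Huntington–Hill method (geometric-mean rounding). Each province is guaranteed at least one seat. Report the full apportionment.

With divisor 1365: modified quotas Arden 8.150, Brisco 1.004, Carrow 8.821.
Geometric-mean thresholds: Arden √(8·9)=8.485, Brisco √(1·2)=1.414, Carrow √(8·9)=8.485.
Each quota rounded against its threshold gives Arden 8, Brisco 1, Carrow 9 (total 18).

Arden: 8; Brisco: 1; Carrow: 9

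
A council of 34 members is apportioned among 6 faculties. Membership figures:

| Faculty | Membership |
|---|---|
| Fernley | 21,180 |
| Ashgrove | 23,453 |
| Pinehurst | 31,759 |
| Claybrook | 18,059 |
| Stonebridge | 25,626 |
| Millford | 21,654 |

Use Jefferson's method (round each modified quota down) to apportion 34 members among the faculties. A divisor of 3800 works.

With modified divisor 3800: modified quotas Fernley 5.574, Ashgrove 6.172, Pinehurst 8.358, Claybrook 4.752, Stonebridge 6.744, Millford 5.698.
Rounding down: Fernley 5, Ashgrove 6, Pinehurst 8, Claybrook 4, Stonebridge 6, Millford 5 (total 34).

Fernley 5; Ashgrove 6; Pinehurst 8; Claybrook 4; Stonebridge 6; Millford 5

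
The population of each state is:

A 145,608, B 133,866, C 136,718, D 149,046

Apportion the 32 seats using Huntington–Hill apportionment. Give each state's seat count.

A 8, B 8, C 8, D 8

With divisor 17727: modified quotas A 8.214, B 7.552, C 7.712, D 8.408.
Geometric-mean thresholds: A √(8·9)=8.485, B √(7·8)=7.483, C √(7·8)=7.483, D √(8·9)=8.485.
Each quota rounded against its threshold gives A 8, B 8, C 8, D 8 (total 32).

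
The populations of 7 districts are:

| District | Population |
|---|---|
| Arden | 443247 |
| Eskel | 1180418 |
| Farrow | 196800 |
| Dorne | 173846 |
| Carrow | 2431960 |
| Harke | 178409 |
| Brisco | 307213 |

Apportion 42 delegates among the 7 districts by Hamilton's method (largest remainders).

The standard divisor is 4911893/42 ≈ 116949.833.
Standard quotas: Arden 3.7901, Eskel 10.0934, Farrow 1.6828, Dorne 1.4865, Carrow 20.7949, Harke 1.5255, Brisco 2.6269.
Lower quotas: Arden 3, Eskel 10, Farrow 1, Dorne 1, Carrow 20, Harke 1, Brisco 2 (sum 38, leaving 4 seats).
Remainders in descending order: Carrow 0.7949, Arden 0.7901, Farrow 0.6828, Brisco 0.6269, Harke 0.5255, Dorne 0.4865, Eskel 0.0934.
Largest remainders: Carrow, Arden, Farrow, Brisco receive the extra seats.

Arden: 4, Eskel: 10, Farrow: 2, Dorne: 1, Carrow: 21, Harke: 1, Brisco: 3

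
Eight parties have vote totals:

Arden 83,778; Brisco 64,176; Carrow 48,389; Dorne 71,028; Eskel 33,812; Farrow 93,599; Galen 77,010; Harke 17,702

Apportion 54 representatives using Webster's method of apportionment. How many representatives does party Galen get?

Standard divisor 489494/54 ≈ 9064.704; standard quotas: Arden 9.242, Brisco 7.080, Carrow 5.338, Dorne 7.836, Eskel 3.730, Farrow 10.326, Galen 8.496, Harke 1.953.
Rounding to the nearest integer gives 9, 7, 5, 8, 4, 10, 8, 2 = 53 seats, so the divisor must be adjusted.
With modified divisor 9000: modified quotas Arden 9.309, Brisco 7.131, Carrow 5.377, Dorne 7.892, Eskel 3.757, Farrow 10.400, Galen 8.557, Harke 1.967.
Rounding to the nearest integer: Arden 9, Brisco 7, Carrow 5, Dorne 8, Eskel 4, Farrow 10, Galen 9, Harke 2 (total 54).
Galen receives 9.

9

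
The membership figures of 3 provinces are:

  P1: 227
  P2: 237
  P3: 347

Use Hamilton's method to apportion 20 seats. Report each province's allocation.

P1 6, P2 6, P3 8

Standard divisor: 811 ÷ 20 ≈ 40.55.
Standard quotas: P1 5.598, P2 5.845, P3 8.557.
Lower quotas: P1 5, P2 5, P3 8 (sum 18, leaving 2 seats).
Remainders in descending order: P2 0.845, P1 0.598, P3 0.557.
Largest remainders: P2, P1 receive the extra seats.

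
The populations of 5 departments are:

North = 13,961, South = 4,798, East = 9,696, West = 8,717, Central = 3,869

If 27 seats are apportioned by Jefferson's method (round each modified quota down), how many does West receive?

Standard divisor 41041/27 ≈ 1520.037; standard quotas: North 9.185, South 3.157, East 6.379, West 5.735, Central 2.545.
Rounding down gives 9, 3, 6, 5, 2 = 25 seats, so the divisor must be adjusted.
With modified divisor 1390: modified quotas North 10.044, South 3.452, East 6.976, West 6.271, Central 2.783.
Rounding down: North 10, South 3, East 6, West 6, Central 2 (total 27).
West receives 6.

6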